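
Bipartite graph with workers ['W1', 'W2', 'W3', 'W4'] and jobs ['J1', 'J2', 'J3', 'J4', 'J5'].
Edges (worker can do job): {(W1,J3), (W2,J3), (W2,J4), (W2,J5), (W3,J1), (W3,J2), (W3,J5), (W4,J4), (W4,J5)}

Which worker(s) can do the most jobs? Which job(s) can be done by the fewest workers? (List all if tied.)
Most versatile: W2, W3 (3 jobs); Least covered: J1, J2 (1 workers)

Worker degrees (jobs they can do): W1:1, W2:3, W3:3, W4:2
Job degrees (workers who can do it): J1:1, J2:1, J3:2, J4:2, J5:3

Maximum worker degree is 3, achieved by: W2, W3
Minimum job degree is 1, achieved by: J1, J2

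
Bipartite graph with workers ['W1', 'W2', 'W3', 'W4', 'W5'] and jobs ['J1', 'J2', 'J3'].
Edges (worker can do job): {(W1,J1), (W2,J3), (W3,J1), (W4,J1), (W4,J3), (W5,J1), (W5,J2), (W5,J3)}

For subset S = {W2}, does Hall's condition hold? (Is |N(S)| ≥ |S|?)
Yes: |N(S)| = 1, |S| = 1

Subset S = {W2}
Neighbors N(S) = {J3}

|N(S)| = 1, |S| = 1
Hall's condition: |N(S)| ≥ |S| is satisfied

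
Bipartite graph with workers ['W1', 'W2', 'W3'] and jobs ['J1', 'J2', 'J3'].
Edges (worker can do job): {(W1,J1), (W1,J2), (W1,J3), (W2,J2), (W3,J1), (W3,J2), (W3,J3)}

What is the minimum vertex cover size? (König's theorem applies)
Minimum vertex cover size = 3

By König's theorem: in bipartite graphs,
min vertex cover = max matching = 3

Maximum matching has size 3, so minimum vertex cover also has size 3.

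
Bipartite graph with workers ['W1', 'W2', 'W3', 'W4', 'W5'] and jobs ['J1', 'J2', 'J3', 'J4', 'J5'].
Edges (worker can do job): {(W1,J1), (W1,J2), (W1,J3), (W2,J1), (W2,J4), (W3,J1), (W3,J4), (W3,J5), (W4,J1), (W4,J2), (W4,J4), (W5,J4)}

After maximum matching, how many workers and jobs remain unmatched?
Unmatched: 0 workers, 0 jobs

Maximum matching size: 5
Workers: 5 total, 5 matched, 0 unmatched
Jobs: 5 total, 5 matched, 0 unmatched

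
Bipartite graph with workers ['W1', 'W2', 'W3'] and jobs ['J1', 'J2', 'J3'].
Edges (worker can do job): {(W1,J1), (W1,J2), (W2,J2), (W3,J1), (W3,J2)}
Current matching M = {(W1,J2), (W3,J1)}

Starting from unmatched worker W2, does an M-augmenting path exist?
No augmenting path from W2

Alternating search from W2 reaches jobs: {J1, J2}.
Every reachable job is already matched in M, and following those matched edges back to workers exposes no further unvisited jobs.
No M-augmenting path from W2 exists.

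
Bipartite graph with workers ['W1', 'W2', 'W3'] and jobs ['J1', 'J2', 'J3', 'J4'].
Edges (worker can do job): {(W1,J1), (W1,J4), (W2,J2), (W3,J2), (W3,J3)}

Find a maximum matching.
Matching: {(W1,J1), (W2,J2), (W3,J3)}

Maximum matching (size 3):
  W1 → J1
  W2 → J2
  W3 → J3

Each worker is assigned to at most one job, and each job to at most one worker.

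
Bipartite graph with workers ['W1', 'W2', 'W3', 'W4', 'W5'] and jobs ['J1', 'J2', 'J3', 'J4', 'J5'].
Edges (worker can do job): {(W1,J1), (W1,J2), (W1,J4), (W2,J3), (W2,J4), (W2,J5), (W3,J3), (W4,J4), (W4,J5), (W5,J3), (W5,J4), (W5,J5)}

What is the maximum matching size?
Maximum matching size = 4

Maximum matching: {(W1,J1), (W3,J3), (W4,J5), (W5,J4)}
Size: 4

This assigns 4 workers to 4 distinct jobs.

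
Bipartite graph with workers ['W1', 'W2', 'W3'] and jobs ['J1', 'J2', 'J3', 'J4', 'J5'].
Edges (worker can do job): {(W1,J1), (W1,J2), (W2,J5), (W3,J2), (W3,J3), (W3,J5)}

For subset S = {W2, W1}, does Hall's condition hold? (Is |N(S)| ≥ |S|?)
Yes: |N(S)| = 3, |S| = 2

Subset S = {W2, W1}
Neighbors N(S) = {J1, J2, J5}

|N(S)| = 3, |S| = 2
Hall's condition: |N(S)| ≥ |S| is satisfied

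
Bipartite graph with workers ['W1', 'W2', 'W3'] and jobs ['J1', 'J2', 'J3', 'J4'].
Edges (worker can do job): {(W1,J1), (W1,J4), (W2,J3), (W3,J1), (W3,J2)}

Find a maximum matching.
Matching: {(W1,J4), (W2,J3), (W3,J1)}

Maximum matching (size 3):
  W1 → J4
  W2 → J3
  W3 → J1

Each worker is assigned to at most one job, and each job to at most one worker.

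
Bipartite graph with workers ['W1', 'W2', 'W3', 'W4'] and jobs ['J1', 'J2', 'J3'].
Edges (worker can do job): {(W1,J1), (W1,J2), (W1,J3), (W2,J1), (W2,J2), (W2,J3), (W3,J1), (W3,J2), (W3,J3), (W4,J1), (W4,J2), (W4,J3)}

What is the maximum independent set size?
Maximum independent set = 4

By König's theorem:
- Min vertex cover = Max matching = 3
- Max independent set = Total vertices - Min vertex cover
- Max independent set = 7 - 3 = 4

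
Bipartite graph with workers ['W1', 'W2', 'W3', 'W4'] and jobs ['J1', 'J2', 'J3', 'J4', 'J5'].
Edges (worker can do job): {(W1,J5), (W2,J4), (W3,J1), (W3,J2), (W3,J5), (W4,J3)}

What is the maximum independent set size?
Maximum independent set = 5

By König's theorem:
- Min vertex cover = Max matching = 4
- Max independent set = Total vertices - Min vertex cover
- Max independent set = 9 - 4 = 5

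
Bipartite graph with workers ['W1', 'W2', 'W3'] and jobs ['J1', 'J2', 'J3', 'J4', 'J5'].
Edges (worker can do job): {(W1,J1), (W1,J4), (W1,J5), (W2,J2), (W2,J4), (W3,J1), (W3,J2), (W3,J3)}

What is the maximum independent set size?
Maximum independent set = 5

By König's theorem:
- Min vertex cover = Max matching = 3
- Max independent set = Total vertices - Min vertex cover
- Max independent set = 8 - 3 = 5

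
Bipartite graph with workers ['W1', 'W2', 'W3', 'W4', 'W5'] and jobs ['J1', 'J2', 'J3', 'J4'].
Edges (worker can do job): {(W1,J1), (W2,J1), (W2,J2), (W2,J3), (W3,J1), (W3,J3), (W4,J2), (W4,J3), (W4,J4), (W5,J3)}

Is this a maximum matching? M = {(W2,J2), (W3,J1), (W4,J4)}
No, size 3 is not maximum

Proposed matching has size 3.
Maximum matching size for this graph: 4.

This is NOT maximum - can be improved to size 4.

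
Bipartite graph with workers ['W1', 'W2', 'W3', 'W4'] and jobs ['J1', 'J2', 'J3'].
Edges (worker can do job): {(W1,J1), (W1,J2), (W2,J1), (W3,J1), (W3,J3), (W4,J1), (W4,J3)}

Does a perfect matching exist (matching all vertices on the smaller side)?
Yes, perfect matching exists (size 3)

Perfect matching: {(W1,J2), (W3,J3), (W4,J1)}
All 3 vertices on the smaller side are matched.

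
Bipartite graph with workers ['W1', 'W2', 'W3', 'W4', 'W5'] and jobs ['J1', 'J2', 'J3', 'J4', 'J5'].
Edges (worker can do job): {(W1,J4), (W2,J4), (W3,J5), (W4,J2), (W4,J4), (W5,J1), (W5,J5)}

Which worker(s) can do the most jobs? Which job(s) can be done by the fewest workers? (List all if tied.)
Most versatile: W4, W5 (2 jobs); Least covered: J3 (0 workers)

Worker degrees (jobs they can do): W1:1, W2:1, W3:1, W4:2, W5:2
Job degrees (workers who can do it): J1:1, J2:1, J3:0, J4:3, J5:2

Maximum worker degree is 2, achieved by: W4, W5
Minimum job degree is 0, achieved by: J3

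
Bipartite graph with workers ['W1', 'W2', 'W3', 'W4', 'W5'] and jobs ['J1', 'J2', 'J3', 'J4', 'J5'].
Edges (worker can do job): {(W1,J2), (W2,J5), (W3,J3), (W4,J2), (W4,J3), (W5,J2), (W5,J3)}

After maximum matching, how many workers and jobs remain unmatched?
Unmatched: 2 workers, 2 jobs

Maximum matching size: 3
Workers: 5 total, 3 matched, 2 unmatched
Jobs: 5 total, 3 matched, 2 unmatched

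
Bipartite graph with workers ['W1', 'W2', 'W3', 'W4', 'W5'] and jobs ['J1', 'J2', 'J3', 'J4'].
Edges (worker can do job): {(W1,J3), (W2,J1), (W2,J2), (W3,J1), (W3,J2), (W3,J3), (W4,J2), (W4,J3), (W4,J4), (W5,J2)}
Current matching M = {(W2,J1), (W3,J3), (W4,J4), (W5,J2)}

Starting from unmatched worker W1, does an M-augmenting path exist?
No augmenting path from W1

Alternating search from W1 reaches jobs: {J1, J2, J3}.
Every reachable job is already matched in M, and following those matched edges back to workers exposes no further unvisited jobs.
No M-augmenting path from W1 exists.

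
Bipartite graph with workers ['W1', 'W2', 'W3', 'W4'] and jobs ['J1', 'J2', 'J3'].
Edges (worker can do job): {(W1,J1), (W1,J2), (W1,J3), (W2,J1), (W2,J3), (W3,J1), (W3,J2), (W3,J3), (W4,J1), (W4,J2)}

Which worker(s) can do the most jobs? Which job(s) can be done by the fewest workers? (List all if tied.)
Most versatile: W1, W3 (3 jobs); Least covered: J2, J3 (3 workers)

Worker degrees (jobs they can do): W1:3, W2:2, W3:3, W4:2
Job degrees (workers who can do it): J1:4, J2:3, J3:3

Maximum worker degree is 3, achieved by: W1, W3
Minimum job degree is 3, achieved by: J2, J3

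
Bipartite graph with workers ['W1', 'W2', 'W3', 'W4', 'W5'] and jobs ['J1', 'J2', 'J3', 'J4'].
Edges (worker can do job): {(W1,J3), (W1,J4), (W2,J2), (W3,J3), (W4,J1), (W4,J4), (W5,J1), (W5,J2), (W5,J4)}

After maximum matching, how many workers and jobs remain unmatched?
Unmatched: 1 workers, 0 jobs

Maximum matching size: 4
Workers: 5 total, 4 matched, 1 unmatched
Jobs: 4 total, 4 matched, 0 unmatched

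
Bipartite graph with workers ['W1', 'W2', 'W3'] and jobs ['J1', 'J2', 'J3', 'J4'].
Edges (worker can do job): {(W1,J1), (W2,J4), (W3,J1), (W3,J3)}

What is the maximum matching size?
Maximum matching size = 3

Maximum matching: {(W1,J1), (W2,J4), (W3,J3)}
Size: 3

This assigns 3 workers to 3 distinct jobs.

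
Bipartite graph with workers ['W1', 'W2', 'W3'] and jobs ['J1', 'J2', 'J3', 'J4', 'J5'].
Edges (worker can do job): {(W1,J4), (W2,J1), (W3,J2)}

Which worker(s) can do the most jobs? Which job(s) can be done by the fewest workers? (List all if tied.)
Most versatile: W1, W2, W3 (1 jobs); Least covered: J3, J5 (0 workers)

Worker degrees (jobs they can do): W1:1, W2:1, W3:1
Job degrees (workers who can do it): J1:1, J2:1, J3:0, J4:1, J5:0

Maximum worker degree is 1, achieved by: W1, W2, W3
Minimum job degree is 0, achieved by: J3, J5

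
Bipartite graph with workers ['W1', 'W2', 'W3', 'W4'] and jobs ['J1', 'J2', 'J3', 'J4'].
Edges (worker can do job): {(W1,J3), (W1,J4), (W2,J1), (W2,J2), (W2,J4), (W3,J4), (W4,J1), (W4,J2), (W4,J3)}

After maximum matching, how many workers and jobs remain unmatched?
Unmatched: 0 workers, 0 jobs

Maximum matching size: 4
Workers: 4 total, 4 matched, 0 unmatched
Jobs: 4 total, 4 matched, 0 unmatched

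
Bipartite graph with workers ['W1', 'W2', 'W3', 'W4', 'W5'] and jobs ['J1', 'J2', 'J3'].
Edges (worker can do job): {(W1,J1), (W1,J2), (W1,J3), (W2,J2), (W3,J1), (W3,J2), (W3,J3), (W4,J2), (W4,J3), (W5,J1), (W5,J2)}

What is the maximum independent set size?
Maximum independent set = 5

By König's theorem:
- Min vertex cover = Max matching = 3
- Max independent set = Total vertices - Min vertex cover
- Max independent set = 8 - 3 = 5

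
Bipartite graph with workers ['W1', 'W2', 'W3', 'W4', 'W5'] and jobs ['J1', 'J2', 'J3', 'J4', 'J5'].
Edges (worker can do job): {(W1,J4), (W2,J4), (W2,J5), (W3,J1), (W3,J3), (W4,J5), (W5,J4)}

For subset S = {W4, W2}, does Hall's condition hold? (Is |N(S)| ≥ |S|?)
Yes: |N(S)| = 2, |S| = 2

Subset S = {W4, W2}
Neighbors N(S) = {J4, J5}

|N(S)| = 2, |S| = 2
Hall's condition: |N(S)| ≥ |S| is satisfied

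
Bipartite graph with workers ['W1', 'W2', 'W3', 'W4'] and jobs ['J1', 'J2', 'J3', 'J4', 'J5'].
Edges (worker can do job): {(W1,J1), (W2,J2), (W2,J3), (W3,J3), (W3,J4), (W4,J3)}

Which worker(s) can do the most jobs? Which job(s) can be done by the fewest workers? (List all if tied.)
Most versatile: W2, W3 (2 jobs); Least covered: J5 (0 workers)

Worker degrees (jobs they can do): W1:1, W2:2, W3:2, W4:1
Job degrees (workers who can do it): J1:1, J2:1, J3:3, J4:1, J5:0

Maximum worker degree is 2, achieved by: W2, W3
Minimum job degree is 0, achieved by: J5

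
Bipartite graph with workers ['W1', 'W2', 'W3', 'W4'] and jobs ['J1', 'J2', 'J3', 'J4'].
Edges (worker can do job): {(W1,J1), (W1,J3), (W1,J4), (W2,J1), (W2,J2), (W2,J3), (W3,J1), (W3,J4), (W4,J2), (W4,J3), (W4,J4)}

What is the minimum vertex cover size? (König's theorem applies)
Minimum vertex cover size = 4

By König's theorem: in bipartite graphs,
min vertex cover = max matching = 4

Maximum matching has size 4, so minimum vertex cover also has size 4.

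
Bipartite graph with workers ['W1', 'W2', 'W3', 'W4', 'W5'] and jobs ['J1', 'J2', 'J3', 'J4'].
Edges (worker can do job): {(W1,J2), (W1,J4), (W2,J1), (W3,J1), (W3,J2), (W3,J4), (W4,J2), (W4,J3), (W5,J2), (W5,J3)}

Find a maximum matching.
Matching: {(W1,J4), (W3,J1), (W4,J3), (W5,J2)}

Maximum matching (size 4):
  W1 → J4
  W3 → J1
  W4 → J3
  W5 → J2

Each worker is assigned to at most one job, and each job to at most one worker.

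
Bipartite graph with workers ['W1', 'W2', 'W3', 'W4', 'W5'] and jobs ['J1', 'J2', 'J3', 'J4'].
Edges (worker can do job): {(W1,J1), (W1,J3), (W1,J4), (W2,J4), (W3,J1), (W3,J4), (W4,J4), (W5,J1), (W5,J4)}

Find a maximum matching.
Matching: {(W1,J3), (W3,J1), (W5,J4)}

Maximum matching (size 3):
  W1 → J3
  W3 → J1
  W5 → J4

Each worker is assigned to at most one job, and each job to at most one worker.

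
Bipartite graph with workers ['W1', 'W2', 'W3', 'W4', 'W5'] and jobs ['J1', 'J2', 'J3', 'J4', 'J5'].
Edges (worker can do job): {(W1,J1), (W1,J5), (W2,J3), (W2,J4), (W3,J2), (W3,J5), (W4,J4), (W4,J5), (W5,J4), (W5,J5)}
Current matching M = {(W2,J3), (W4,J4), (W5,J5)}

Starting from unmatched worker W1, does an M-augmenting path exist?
Yes: W1 → J1

An M-augmenting path alternates non-matching / matching edges, starting and ending at unmatched vertices.
Path: W1 → J1
(J1 is unmatched in M, so the path is augmenting.)
Flipping edges along this path would increase |M| from 3 to 4.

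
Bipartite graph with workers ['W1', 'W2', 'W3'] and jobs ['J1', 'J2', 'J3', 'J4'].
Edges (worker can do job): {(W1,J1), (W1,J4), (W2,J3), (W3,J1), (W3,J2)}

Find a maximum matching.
Matching: {(W1,J1), (W2,J3), (W3,J2)}

Maximum matching (size 3):
  W1 → J1
  W2 → J3
  W3 → J2

Each worker is assigned to at most one job, and each job to at most one worker.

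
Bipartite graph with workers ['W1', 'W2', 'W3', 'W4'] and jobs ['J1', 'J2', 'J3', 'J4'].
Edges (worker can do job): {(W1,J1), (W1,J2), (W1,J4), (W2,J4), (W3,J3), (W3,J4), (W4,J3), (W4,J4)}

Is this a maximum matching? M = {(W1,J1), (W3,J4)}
No, size 2 is not maximum

Proposed matching has size 2.
Maximum matching size for this graph: 3.

This is NOT maximum - can be improved to size 3.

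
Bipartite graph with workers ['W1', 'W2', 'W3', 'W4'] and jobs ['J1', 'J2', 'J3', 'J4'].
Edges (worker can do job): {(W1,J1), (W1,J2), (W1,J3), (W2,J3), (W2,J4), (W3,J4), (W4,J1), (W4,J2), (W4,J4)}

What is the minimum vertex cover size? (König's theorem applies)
Minimum vertex cover size = 4

By König's theorem: in bipartite graphs,
min vertex cover = max matching = 4

Maximum matching has size 4, so minimum vertex cover also has size 4.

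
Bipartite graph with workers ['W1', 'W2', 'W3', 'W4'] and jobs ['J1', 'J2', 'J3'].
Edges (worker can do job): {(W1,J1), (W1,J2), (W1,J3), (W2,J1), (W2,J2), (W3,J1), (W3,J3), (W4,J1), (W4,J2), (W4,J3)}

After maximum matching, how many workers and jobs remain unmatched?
Unmatched: 1 workers, 0 jobs

Maximum matching size: 3
Workers: 4 total, 3 matched, 1 unmatched
Jobs: 3 total, 3 matched, 0 unmatched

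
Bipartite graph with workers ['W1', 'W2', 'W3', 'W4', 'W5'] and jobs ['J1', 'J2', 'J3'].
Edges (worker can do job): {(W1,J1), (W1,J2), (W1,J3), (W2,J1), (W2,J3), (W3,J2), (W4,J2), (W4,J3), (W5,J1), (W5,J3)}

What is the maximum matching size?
Maximum matching size = 3

Maximum matching: {(W3,J2), (W4,J3), (W5,J1)}
Size: 3

This assigns 3 workers to 3 distinct jobs.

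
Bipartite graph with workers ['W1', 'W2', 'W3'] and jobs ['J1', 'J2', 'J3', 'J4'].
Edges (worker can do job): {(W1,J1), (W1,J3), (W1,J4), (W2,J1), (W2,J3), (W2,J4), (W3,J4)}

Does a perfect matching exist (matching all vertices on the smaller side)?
Yes, perfect matching exists (size 3)

Perfect matching: {(W1,J3), (W2,J1), (W3,J4)}
All 3 vertices on the smaller side are matched.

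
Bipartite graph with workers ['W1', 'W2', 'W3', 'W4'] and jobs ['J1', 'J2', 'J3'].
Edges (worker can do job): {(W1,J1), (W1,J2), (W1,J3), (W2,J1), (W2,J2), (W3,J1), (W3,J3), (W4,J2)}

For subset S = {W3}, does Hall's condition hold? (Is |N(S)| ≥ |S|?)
Yes: |N(S)| = 2, |S| = 1

Subset S = {W3}
Neighbors N(S) = {J1, J3}

|N(S)| = 2, |S| = 1
Hall's condition: |N(S)| ≥ |S| is satisfied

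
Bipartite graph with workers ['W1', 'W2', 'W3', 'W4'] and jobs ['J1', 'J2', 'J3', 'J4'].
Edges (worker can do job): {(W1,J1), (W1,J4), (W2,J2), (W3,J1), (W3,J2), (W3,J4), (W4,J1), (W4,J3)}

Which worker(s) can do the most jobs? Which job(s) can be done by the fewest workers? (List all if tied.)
Most versatile: W3 (3 jobs); Least covered: J3 (1 workers)

Worker degrees (jobs they can do): W1:2, W2:1, W3:3, W4:2
Job degrees (workers who can do it): J1:3, J2:2, J3:1, J4:2

Maximum worker degree is 3, achieved by: W3
Minimum job degree is 1, achieved by: J3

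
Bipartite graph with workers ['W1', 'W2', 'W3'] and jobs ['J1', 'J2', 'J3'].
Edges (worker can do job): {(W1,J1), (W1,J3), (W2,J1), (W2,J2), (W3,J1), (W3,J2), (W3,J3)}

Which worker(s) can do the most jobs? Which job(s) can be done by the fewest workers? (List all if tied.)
Most versatile: W3 (3 jobs); Least covered: J2, J3 (2 workers)

Worker degrees (jobs they can do): W1:2, W2:2, W3:3
Job degrees (workers who can do it): J1:3, J2:2, J3:2

Maximum worker degree is 3, achieved by: W3
Minimum job degree is 2, achieved by: J2, J3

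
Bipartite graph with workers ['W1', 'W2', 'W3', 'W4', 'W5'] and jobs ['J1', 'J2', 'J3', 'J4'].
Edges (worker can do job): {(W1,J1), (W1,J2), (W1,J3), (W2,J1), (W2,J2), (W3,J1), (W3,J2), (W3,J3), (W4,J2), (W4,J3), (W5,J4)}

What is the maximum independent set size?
Maximum independent set = 5

By König's theorem:
- Min vertex cover = Max matching = 4
- Max independent set = Total vertices - Min vertex cover
- Max independent set = 9 - 4 = 5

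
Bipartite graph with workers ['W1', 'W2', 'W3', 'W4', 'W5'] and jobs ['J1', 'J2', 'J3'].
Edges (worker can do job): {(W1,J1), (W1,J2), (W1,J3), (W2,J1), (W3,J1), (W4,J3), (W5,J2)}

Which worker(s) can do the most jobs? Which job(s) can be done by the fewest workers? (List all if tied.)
Most versatile: W1 (3 jobs); Least covered: J2, J3 (2 workers)

Worker degrees (jobs they can do): W1:3, W2:1, W3:1, W4:1, W5:1
Job degrees (workers who can do it): J1:3, J2:2, J3:2

Maximum worker degree is 3, achieved by: W1
Minimum job degree is 2, achieved by: J2, J3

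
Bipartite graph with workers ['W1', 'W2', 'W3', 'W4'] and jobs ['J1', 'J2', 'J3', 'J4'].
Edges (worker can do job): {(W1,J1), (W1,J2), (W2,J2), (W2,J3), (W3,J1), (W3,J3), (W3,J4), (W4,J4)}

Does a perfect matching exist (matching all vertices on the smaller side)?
Yes, perfect matching exists (size 4)

Perfect matching: {(W1,J2), (W2,J3), (W3,J1), (W4,J4)}
All 4 vertices on the smaller side are matched.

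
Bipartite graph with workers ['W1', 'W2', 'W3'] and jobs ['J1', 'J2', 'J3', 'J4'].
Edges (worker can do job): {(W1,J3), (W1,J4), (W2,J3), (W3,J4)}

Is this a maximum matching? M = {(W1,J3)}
No, size 1 is not maximum

Proposed matching has size 1.
Maximum matching size for this graph: 2.

This is NOT maximum - can be improved to size 2.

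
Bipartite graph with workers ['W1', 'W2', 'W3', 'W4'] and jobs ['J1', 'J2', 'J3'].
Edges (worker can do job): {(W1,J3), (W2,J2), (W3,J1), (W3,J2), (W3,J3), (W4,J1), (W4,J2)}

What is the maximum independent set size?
Maximum independent set = 4

By König's theorem:
- Min vertex cover = Max matching = 3
- Max independent set = Total vertices - Min vertex cover
- Max independent set = 7 - 3 = 4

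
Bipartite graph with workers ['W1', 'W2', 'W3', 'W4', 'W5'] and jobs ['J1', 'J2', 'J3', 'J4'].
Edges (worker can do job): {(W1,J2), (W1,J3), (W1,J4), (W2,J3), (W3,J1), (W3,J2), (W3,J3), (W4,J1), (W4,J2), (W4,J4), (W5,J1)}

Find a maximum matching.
Matching: {(W1,J4), (W3,J3), (W4,J2), (W5,J1)}

Maximum matching (size 4):
  W1 → J4
  W3 → J3
  W4 → J2
  W5 → J1

Each worker is assigned to at most one job, and each job to at most one worker.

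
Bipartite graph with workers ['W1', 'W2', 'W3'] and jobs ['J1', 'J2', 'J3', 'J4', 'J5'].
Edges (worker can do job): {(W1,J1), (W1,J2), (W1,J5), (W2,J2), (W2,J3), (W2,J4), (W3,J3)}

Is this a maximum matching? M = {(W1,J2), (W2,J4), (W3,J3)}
Yes, size 3 is maximum

Proposed matching has size 3.
Maximum matching size for this graph: 3.

This is a maximum matching.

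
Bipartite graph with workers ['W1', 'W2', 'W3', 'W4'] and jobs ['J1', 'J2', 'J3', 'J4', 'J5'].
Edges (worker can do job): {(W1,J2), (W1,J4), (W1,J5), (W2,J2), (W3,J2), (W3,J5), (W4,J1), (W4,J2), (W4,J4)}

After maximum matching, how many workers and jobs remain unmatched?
Unmatched: 0 workers, 1 jobs

Maximum matching size: 4
Workers: 4 total, 4 matched, 0 unmatched
Jobs: 5 total, 4 matched, 1 unmatched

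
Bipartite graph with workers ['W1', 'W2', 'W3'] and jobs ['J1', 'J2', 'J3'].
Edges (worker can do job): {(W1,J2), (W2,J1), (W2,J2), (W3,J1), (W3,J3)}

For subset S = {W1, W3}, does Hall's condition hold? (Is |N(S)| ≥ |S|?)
Yes: |N(S)| = 3, |S| = 2

Subset S = {W1, W3}
Neighbors N(S) = {J1, J2, J3}

|N(S)| = 3, |S| = 2
Hall's condition: |N(S)| ≥ |S| is satisfied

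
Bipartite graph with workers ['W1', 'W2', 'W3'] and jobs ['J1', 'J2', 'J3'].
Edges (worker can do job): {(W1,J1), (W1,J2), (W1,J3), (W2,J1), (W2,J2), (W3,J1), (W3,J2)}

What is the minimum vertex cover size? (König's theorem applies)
Minimum vertex cover size = 3

By König's theorem: in bipartite graphs,
min vertex cover = max matching = 3

Maximum matching has size 3, so minimum vertex cover also has size 3.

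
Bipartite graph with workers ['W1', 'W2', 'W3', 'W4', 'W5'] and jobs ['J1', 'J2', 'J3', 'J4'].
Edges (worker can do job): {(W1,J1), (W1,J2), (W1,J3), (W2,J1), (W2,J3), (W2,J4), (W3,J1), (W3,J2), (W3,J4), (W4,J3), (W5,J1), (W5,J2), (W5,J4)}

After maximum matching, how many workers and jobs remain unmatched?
Unmatched: 1 workers, 0 jobs

Maximum matching size: 4
Workers: 5 total, 4 matched, 1 unmatched
Jobs: 4 total, 4 matched, 0 unmatched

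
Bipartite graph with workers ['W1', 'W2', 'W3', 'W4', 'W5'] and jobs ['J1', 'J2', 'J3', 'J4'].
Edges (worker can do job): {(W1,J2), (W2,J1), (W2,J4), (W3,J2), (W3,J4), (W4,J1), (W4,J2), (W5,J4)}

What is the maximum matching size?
Maximum matching size = 3

Maximum matching: {(W3,J2), (W4,J1), (W5,J4)}
Size: 3

This assigns 3 workers to 3 distinct jobs.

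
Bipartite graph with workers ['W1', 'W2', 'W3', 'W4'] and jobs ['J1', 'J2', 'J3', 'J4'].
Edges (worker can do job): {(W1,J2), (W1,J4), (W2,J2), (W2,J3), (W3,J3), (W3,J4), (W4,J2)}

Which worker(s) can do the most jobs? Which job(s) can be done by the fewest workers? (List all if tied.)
Most versatile: W1, W2, W3 (2 jobs); Least covered: J1 (0 workers)

Worker degrees (jobs they can do): W1:2, W2:2, W3:2, W4:1
Job degrees (workers who can do it): J1:0, J2:3, J3:2, J4:2

Maximum worker degree is 2, achieved by: W1, W2, W3
Minimum job degree is 0, achieved by: J1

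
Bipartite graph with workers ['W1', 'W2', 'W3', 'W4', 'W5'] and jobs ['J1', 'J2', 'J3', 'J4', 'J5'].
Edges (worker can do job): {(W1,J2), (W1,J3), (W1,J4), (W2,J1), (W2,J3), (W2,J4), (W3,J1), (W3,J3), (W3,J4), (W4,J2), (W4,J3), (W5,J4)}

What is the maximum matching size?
Maximum matching size = 4

Maximum matching: {(W1,J2), (W2,J1), (W3,J4), (W4,J3)}
Size: 4

This assigns 4 workers to 4 distinct jobs.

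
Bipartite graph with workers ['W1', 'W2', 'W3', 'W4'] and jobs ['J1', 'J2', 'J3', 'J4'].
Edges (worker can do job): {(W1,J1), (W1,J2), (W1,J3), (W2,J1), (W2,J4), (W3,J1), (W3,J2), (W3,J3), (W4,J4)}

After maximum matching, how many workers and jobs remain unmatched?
Unmatched: 0 workers, 0 jobs

Maximum matching size: 4
Workers: 4 total, 4 matched, 0 unmatched
Jobs: 4 total, 4 matched, 0 unmatched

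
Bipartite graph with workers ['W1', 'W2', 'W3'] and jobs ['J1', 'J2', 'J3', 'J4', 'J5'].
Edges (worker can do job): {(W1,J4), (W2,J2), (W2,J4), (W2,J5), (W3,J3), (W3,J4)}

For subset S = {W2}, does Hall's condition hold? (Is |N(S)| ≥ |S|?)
Yes: |N(S)| = 3, |S| = 1

Subset S = {W2}
Neighbors N(S) = {J2, J4, J5}

|N(S)| = 3, |S| = 1
Hall's condition: |N(S)| ≥ |S| is satisfied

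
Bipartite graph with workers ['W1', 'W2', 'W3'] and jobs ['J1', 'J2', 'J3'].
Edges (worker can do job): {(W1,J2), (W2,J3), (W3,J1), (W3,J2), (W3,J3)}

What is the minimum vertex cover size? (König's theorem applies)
Minimum vertex cover size = 3

By König's theorem: in bipartite graphs,
min vertex cover = max matching = 3

Maximum matching has size 3, so minimum vertex cover also has size 3.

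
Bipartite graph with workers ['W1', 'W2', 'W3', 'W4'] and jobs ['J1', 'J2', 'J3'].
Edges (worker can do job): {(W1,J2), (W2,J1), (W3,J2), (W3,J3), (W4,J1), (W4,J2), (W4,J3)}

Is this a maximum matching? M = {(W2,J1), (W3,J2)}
No, size 2 is not maximum

Proposed matching has size 2.
Maximum matching size for this graph: 3.

This is NOT maximum - can be improved to size 3.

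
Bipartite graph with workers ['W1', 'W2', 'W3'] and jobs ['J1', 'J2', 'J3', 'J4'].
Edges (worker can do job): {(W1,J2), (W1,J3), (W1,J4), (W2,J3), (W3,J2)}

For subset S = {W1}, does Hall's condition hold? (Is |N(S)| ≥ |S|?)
Yes: |N(S)| = 3, |S| = 1

Subset S = {W1}
Neighbors N(S) = {J2, J3, J4}

|N(S)| = 3, |S| = 1
Hall's condition: |N(S)| ≥ |S| is satisfied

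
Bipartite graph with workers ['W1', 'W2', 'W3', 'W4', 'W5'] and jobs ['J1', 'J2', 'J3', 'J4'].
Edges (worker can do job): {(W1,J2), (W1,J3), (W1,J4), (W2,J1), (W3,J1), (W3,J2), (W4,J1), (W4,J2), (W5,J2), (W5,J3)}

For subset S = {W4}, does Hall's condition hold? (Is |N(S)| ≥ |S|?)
Yes: |N(S)| = 2, |S| = 1

Subset S = {W4}
Neighbors N(S) = {J1, J2}

|N(S)| = 2, |S| = 1
Hall's condition: |N(S)| ≥ |S| is satisfied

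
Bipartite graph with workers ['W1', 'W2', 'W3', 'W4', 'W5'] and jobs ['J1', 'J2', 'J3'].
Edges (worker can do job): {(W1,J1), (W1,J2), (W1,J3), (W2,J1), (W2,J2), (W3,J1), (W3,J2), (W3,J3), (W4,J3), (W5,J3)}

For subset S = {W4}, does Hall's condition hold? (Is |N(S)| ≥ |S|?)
Yes: |N(S)| = 1, |S| = 1

Subset S = {W4}
Neighbors N(S) = {J3}

|N(S)| = 1, |S| = 1
Hall's condition: |N(S)| ≥ |S| is satisfied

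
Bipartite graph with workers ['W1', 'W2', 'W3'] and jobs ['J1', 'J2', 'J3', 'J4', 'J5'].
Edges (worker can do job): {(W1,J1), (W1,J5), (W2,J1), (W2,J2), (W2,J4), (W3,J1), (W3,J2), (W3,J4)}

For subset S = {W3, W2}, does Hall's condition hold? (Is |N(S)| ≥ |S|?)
Yes: |N(S)| = 3, |S| = 2

Subset S = {W3, W2}
Neighbors N(S) = {J1, J2, J4}

|N(S)| = 3, |S| = 2
Hall's condition: |N(S)| ≥ |S| is satisfied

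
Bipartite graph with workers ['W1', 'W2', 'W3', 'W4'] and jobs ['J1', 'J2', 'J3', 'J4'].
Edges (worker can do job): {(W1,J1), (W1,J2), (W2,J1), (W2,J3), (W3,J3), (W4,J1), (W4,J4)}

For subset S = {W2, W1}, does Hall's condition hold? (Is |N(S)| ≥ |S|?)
Yes: |N(S)| = 3, |S| = 2

Subset S = {W2, W1}
Neighbors N(S) = {J1, J2, J3}

|N(S)| = 3, |S| = 2
Hall's condition: |N(S)| ≥ |S| is satisfied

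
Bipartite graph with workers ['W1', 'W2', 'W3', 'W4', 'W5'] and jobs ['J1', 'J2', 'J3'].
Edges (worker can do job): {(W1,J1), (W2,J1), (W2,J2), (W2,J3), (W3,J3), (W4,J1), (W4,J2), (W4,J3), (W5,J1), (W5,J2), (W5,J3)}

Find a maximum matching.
Matching: {(W3,J3), (W4,J2), (W5,J1)}

Maximum matching (size 3):
  W3 → J3
  W4 → J2
  W5 → J1

Each worker is assigned to at most one job, and each job to at most one worker.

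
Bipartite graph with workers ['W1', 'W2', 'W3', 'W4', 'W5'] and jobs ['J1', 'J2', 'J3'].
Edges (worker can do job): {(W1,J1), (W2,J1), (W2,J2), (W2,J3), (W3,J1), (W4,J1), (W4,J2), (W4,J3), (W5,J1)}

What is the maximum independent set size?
Maximum independent set = 5

By König's theorem:
- Min vertex cover = Max matching = 3
- Max independent set = Total vertices - Min vertex cover
- Max independent set = 8 - 3 = 5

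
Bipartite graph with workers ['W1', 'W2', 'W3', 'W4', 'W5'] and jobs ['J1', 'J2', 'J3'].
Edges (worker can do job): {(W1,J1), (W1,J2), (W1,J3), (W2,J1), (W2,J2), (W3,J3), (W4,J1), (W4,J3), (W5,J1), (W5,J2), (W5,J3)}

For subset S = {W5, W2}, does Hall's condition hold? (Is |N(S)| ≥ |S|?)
Yes: |N(S)| = 3, |S| = 2

Subset S = {W5, W2}
Neighbors N(S) = {J1, J2, J3}

|N(S)| = 3, |S| = 2
Hall's condition: |N(S)| ≥ |S| is satisfied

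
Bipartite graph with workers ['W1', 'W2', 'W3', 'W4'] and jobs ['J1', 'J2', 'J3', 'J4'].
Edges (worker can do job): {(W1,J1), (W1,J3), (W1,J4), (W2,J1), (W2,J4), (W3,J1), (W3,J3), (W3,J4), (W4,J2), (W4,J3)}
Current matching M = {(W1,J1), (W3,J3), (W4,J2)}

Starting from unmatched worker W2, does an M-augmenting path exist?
Yes: W2 → J4

An M-augmenting path alternates non-matching / matching edges, starting and ending at unmatched vertices.
Path: W2 → J4
(J4 is unmatched in M, so the path is augmenting.)
Flipping edges along this path would increase |M| from 3 to 4.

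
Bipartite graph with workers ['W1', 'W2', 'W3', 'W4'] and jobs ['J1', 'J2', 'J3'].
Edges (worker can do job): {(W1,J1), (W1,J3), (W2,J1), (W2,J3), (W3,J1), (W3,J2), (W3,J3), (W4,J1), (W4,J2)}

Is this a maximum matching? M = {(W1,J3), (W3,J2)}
No, size 2 is not maximum

Proposed matching has size 2.
Maximum matching size for this graph: 3.

This is NOT maximum - can be improved to size 3.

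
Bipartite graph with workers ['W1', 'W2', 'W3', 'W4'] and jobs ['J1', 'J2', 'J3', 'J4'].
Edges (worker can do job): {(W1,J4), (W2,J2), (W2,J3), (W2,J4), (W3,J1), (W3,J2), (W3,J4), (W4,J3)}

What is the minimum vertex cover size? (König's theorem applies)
Minimum vertex cover size = 4

By König's theorem: in bipartite graphs,
min vertex cover = max matching = 4

Maximum matching has size 4, so minimum vertex cover also has size 4.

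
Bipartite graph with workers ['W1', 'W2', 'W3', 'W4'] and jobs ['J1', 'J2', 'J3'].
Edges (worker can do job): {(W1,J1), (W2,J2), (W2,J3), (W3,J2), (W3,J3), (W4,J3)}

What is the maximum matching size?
Maximum matching size = 3

Maximum matching: {(W1,J1), (W3,J2), (W4,J3)}
Size: 3

This assigns 3 workers to 3 distinct jobs.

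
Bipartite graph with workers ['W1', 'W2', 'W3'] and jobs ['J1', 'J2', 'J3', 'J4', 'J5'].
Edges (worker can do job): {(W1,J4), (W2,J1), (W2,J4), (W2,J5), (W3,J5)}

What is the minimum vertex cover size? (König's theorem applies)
Minimum vertex cover size = 3

By König's theorem: in bipartite graphs,
min vertex cover = max matching = 3

Maximum matching has size 3, so minimum vertex cover also has size 3.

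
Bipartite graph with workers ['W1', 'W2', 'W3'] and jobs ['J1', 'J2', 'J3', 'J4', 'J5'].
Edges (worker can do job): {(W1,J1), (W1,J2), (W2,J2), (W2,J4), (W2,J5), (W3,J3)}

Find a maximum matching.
Matching: {(W1,J2), (W2,J4), (W3,J3)}

Maximum matching (size 3):
  W1 → J2
  W2 → J4
  W3 → J3

Each worker is assigned to at most one job, and each job to at most one worker.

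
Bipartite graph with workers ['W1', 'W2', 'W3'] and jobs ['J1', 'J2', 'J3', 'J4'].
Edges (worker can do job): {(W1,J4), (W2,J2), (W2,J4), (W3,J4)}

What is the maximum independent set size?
Maximum independent set = 5

By König's theorem:
- Min vertex cover = Max matching = 2
- Max independent set = Total vertices - Min vertex cover
- Max independent set = 7 - 2 = 5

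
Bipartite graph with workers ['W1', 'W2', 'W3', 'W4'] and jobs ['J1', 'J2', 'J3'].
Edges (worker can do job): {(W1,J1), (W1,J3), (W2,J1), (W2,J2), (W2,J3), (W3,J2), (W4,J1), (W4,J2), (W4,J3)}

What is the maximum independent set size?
Maximum independent set = 4

By König's theorem:
- Min vertex cover = Max matching = 3
- Max independent set = Total vertices - Min vertex cover
- Max independent set = 7 - 3 = 4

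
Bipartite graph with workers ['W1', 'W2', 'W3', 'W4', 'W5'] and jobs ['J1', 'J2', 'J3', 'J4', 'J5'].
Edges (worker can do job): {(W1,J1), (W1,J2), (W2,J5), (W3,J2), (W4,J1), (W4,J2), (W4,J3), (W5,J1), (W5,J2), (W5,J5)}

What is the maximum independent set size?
Maximum independent set = 6

By König's theorem:
- Min vertex cover = Max matching = 4
- Max independent set = Total vertices - Min vertex cover
- Max independent set = 10 - 4 = 6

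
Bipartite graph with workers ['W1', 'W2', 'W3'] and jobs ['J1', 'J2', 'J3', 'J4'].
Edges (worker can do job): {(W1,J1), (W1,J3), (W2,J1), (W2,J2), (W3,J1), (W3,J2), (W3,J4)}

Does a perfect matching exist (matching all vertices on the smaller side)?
Yes, perfect matching exists (size 3)

Perfect matching: {(W1,J1), (W2,J2), (W3,J4)}
All 3 vertices on the smaller side are matched.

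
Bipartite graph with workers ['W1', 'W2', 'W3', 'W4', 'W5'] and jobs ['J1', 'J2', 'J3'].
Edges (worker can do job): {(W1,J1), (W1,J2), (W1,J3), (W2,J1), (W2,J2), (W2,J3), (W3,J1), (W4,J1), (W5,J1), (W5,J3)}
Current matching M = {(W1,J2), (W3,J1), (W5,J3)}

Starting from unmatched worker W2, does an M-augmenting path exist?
No augmenting path from W2

Alternating search from W2 reaches jobs: {J1, J2, J3}.
Every reachable job is already matched in M, and following those matched edges back to workers exposes no further unvisited jobs.
No M-augmenting path from W2 exists.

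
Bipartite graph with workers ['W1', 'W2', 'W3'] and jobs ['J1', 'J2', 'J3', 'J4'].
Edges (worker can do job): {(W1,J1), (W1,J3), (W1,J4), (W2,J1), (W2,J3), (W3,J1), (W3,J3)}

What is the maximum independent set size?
Maximum independent set = 4

By König's theorem:
- Min vertex cover = Max matching = 3
- Max independent set = Total vertices - Min vertex cover
- Max independent set = 7 - 3 = 4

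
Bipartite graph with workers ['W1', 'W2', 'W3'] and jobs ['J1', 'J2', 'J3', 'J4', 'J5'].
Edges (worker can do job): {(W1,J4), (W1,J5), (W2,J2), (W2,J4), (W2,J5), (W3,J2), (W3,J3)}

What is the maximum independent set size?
Maximum independent set = 5

By König's theorem:
- Min vertex cover = Max matching = 3
- Max independent set = Total vertices - Min vertex cover
- Max independent set = 8 - 3 = 5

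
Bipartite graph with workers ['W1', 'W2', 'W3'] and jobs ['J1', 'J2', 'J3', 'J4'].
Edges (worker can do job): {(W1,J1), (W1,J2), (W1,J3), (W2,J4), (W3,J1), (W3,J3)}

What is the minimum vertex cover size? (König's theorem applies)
Minimum vertex cover size = 3

By König's theorem: in bipartite graphs,
min vertex cover = max matching = 3

Maximum matching has size 3, so minimum vertex cover also has size 3.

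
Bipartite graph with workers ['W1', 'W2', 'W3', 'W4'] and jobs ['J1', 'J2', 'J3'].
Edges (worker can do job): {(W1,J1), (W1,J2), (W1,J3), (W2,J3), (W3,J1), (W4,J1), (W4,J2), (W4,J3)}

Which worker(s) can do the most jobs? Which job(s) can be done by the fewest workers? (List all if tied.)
Most versatile: W1, W4 (3 jobs); Least covered: J2 (2 workers)

Worker degrees (jobs they can do): W1:3, W2:1, W3:1, W4:3
Job degrees (workers who can do it): J1:3, J2:2, J3:3

Maximum worker degree is 3, achieved by: W1, W4
Minimum job degree is 2, achieved by: J2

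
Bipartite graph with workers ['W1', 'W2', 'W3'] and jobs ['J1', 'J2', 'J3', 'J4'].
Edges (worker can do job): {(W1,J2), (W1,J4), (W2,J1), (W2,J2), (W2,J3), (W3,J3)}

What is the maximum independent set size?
Maximum independent set = 4

By König's theorem:
- Min vertex cover = Max matching = 3
- Max independent set = Total vertices - Min vertex cover
- Max independent set = 7 - 3 = 4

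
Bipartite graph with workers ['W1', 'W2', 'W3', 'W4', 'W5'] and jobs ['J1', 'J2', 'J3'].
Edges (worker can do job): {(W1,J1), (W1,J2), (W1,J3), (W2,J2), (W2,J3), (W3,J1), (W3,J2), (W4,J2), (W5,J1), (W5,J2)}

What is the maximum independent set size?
Maximum independent set = 5

By König's theorem:
- Min vertex cover = Max matching = 3
- Max independent set = Total vertices - Min vertex cover
- Max independent set = 8 - 3 = 5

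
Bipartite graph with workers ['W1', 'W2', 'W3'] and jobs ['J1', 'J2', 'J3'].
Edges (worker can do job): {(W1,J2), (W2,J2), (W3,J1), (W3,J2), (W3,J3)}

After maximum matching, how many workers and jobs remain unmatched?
Unmatched: 1 workers, 1 jobs

Maximum matching size: 2
Workers: 3 total, 2 matched, 1 unmatched
Jobs: 3 total, 2 matched, 1 unmatched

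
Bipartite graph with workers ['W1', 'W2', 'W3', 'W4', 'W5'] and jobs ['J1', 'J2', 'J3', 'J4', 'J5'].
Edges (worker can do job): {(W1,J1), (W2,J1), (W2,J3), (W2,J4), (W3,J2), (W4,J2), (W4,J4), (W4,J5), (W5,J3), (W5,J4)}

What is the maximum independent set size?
Maximum independent set = 5

By König's theorem:
- Min vertex cover = Max matching = 5
- Max independent set = Total vertices - Min vertex cover
- Max independent set = 10 - 5 = 5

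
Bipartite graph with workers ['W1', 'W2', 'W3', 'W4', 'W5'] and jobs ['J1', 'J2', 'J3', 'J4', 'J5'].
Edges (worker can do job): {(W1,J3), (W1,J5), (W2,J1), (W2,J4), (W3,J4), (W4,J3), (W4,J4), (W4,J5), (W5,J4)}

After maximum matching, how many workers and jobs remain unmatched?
Unmatched: 1 workers, 1 jobs

Maximum matching size: 4
Workers: 5 total, 4 matched, 1 unmatched
Jobs: 5 total, 4 matched, 1 unmatched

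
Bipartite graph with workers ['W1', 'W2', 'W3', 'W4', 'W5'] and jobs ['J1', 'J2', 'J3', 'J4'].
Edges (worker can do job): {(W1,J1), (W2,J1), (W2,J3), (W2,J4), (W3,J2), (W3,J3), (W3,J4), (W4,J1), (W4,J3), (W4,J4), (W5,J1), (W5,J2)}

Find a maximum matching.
Matching: {(W2,J3), (W3,J2), (W4,J4), (W5,J1)}

Maximum matching (size 4):
  W2 → J3
  W3 → J2
  W4 → J4
  W5 → J1

Each worker is assigned to at most one job, and each job to at most one worker.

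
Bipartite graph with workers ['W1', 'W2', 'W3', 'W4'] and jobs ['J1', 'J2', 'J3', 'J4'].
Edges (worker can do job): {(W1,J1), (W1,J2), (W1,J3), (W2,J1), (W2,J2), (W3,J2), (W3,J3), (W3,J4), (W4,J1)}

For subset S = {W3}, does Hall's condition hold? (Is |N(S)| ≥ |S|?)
Yes: |N(S)| = 3, |S| = 1

Subset S = {W3}
Neighbors N(S) = {J2, J3, J4}

|N(S)| = 3, |S| = 1
Hall's condition: |N(S)| ≥ |S| is satisfied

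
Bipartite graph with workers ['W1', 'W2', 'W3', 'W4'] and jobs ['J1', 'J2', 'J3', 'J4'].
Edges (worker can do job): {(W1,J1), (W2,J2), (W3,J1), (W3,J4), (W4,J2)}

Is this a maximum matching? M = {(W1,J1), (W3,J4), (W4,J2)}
Yes, size 3 is maximum

Proposed matching has size 3.
Maximum matching size for this graph: 3.

This is a maximum matching.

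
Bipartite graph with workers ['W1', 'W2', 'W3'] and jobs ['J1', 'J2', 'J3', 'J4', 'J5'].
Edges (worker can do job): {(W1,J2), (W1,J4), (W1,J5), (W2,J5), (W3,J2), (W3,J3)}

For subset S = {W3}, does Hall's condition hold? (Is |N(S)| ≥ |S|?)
Yes: |N(S)| = 2, |S| = 1

Subset S = {W3}
Neighbors N(S) = {J2, J3}

|N(S)| = 2, |S| = 1
Hall's condition: |N(S)| ≥ |S| is satisfied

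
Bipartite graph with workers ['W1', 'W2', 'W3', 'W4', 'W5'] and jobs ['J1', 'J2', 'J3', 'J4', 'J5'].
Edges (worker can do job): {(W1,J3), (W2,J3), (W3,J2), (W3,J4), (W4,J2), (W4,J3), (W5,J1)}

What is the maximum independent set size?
Maximum independent set = 6

By König's theorem:
- Min vertex cover = Max matching = 4
- Max independent set = Total vertices - Min vertex cover
- Max independent set = 10 - 4 = 6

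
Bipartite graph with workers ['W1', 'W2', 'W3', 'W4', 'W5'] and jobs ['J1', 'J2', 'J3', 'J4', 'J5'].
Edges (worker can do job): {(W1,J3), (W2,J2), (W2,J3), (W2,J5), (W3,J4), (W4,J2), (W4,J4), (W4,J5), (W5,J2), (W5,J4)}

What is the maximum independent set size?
Maximum independent set = 6

By König's theorem:
- Min vertex cover = Max matching = 4
- Max independent set = Total vertices - Min vertex cover
- Max independent set = 10 - 4 = 6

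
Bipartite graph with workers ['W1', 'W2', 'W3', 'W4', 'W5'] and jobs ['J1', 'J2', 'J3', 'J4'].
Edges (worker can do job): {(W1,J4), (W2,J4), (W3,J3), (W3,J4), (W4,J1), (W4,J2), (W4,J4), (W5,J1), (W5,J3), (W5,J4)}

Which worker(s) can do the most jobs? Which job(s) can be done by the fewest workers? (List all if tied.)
Most versatile: W4, W5 (3 jobs); Least covered: J2 (1 workers)

Worker degrees (jobs they can do): W1:1, W2:1, W3:2, W4:3, W5:3
Job degrees (workers who can do it): J1:2, J2:1, J3:2, J4:5

Maximum worker degree is 3, achieved by: W4, W5
Minimum job degree is 1, achieved by: J2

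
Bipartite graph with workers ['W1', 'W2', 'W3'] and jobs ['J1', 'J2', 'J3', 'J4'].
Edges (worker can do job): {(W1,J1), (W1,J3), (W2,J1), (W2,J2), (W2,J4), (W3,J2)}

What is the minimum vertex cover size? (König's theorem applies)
Minimum vertex cover size = 3

By König's theorem: in bipartite graphs,
min vertex cover = max matching = 3

Maximum matching has size 3, so minimum vertex cover also has size 3.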